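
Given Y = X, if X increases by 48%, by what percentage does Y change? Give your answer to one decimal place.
48.0%

For Y = X:
If X → X(1 + 0.48)
Then Y → Y · (1 + 0.48)^1
     = Y · 1.4800

Percentage change = ((1 + 0.48)^1 − 1) × 100% = 48.0%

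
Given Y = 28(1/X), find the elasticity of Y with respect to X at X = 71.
Elasticity = -1

Elasticity = (dY/dX) · (X/Y)

dY/dX = -28/X²
At X = 71: dY/dX = -28/5041, Y = 28/71

Elasticity = (-28/5041) · (71 / (28/71)) = -1

Interpretation: for a small percentage change in X, the percentage change in Y is approximately -1.00 times as large.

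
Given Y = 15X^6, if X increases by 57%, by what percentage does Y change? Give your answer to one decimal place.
1397.6%

For Y = 15X^6:
If X → X(1 + 0.57)
Then Y → Y · (1 + 0.57)^6
     ≈ Y · 14.9761

Percentage change = ((1 + 0.57)^6 − 1) × 100% ≈ 1397.6%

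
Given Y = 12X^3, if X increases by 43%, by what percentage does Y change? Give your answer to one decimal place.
192.4%

For Y = 12X^3:
If X → X(1 + 0.43)
Then Y → Y · (1 + 0.43)^3
     ≈ Y · 2.9242

Percentage change = ((1 + 0.43)^3 − 1) × 100% ≈ 192.4%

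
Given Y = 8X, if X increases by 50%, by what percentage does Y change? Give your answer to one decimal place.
50.0%

For Y = 8X:
If X → X(1 + 0.5)
Then Y → Y · (1 + 0.5)^1
     = Y · 1.5000

Percentage change = ((1 + 0.5)^1 − 1) × 100% = 50.0%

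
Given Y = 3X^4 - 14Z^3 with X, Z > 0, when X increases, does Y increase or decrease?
Y increases

Taking the partial derivative:
∂Y/∂X = 12X^3

∂Y/∂X = 12X^3 > 0 (assuming positive values)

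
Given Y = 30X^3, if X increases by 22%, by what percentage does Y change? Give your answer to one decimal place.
81.6%

For Y = 30X^3:
If X → X(1 + 0.22)
Then Y → Y · (1 + 0.22)^3
     ≈ Y · 1.8158

Percentage change = ((1 + 0.22)^3 − 1) × 100% ≈ 81.6%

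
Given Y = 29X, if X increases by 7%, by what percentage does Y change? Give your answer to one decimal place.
7.0%

For Y = 29X:
If X → X(1 + 0.07)
Then Y → Y · (1 + 0.07)^1
     = Y · 1.0700

Percentage change = ((1 + 0.07)^1 − 1) × 100% = 7.0%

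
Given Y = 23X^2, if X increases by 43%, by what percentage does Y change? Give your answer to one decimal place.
104.5%

For Y = 23X^2:
If X → X(1 + 0.43)
Then Y → Y · (1 + 0.43)^2
     = Y · 2.0449

Percentage change = ((1 + 0.43)^2 − 1) × 100% ≈ 104.5%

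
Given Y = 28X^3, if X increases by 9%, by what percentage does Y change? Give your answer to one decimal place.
29.5%

For Y = 28X^3:
If X → X(1 + 0.09)
Then Y → Y · (1 + 0.09)^3
     ≈ Y · 1.2950

Percentage change = ((1 + 0.09)^3 − 1) × 100% ≈ 29.5%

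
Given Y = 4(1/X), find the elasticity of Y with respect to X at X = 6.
Elasticity = -1

Elasticity = (dY/dX) · (X/Y)

dY/dX = -4/X²
At X = 6: dY/dX = -1/9, Y = 2/3

Elasticity = (-1/9) · (6 / (2/3)) = -1

Interpretation: for a small percentage change in X, the percentage change in Y is approximately -1.00 times as large.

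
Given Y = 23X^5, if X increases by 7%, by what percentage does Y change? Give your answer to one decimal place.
40.3%

For Y = 23X^5:
If X → X(1 + 0.07)
Then Y → Y · (1 + 0.07)^5
     ≈ Y · 1.4026

Percentage change = ((1 + 0.07)^5 − 1) × 100% ≈ 40.3%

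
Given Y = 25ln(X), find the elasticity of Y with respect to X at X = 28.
Elasticity = 1/ln(28) ≈ 0.3001

Elasticity = (dY/dX) · (X/Y)

dY/dX = 25/X
At X = 28: dY/dX = 25/28, Y = 25·ln(28)

Elasticity = (25/28) · (28 / (25·ln(28))) = 1/ln(28) ≈ 0.3001

Interpretation: for a small percentage change in X, the percentage change in Y is approximately 0.30 times as large.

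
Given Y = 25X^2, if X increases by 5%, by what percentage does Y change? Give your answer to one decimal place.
10.3%

For Y = 25X^2:
If X → X(1 + 0.05)
Then Y → Y · (1 + 0.05)^2
     = Y · 1.1025

Percentage change = ((1 + 0.05)^2 − 1) × 100% ≈ 10.3%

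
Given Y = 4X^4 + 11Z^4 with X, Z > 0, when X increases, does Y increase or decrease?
Y increases

Taking the partial derivative:
∂Y/∂X = 16X^3

∂Y/∂X = 16X^3 > 0 (assuming positive values)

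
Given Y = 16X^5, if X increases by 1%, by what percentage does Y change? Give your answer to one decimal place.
5.1%

For Y = 16X^5:
If X → X(1 + 0.01)
Then Y → Y · (1 + 0.01)^5
     ≈ Y · 1.0510

Percentage change = ((1 + 0.01)^5 − 1) × 100% ≈ 5.1%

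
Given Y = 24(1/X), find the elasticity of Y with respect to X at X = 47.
Elasticity = -1

Elasticity = (dY/dX) · (X/Y)

dY/dX = -24/X²
At X = 47: dY/dX = -24/2209, Y = 24/47

Elasticity = (-24/2209) · (47 / (24/47)) = -1

Interpretation: for a small percentage change in X, the percentage change in Y is approximately -1.00 times as large.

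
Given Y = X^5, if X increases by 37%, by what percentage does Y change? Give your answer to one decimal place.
382.6%

For Y = X^5:
If X → X(1 + 0.37)
Then Y → Y · (1 + 0.37)^5
     ≈ Y · 4.8262

Percentage change = ((1 + 0.37)^5 − 1) × 100% ≈ 382.6%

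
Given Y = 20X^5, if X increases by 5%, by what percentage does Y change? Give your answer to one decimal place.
27.6%

For Y = 20X^5:
If X → X(1 + 0.05)
Then Y → Y · (1 + 0.05)^5
     ≈ Y · 1.2763

Percentage change = ((1 + 0.05)^5 − 1) × 100% ≈ 27.6%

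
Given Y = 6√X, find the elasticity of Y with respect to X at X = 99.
Elasticity = 1/2

Elasticity = (dY/dX) · (X/Y)

dY/dX = 3/√X
At X = 99: dY/dX = √11/11, Y = 18·√11

Elasticity = (√11/11) · (99 / (18·√11)) = 1/2

Interpretation: for a small percentage change in X, the percentage change in Y is approximately 0.50 times as large.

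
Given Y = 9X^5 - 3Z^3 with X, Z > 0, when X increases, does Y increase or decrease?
Y increases

Taking the partial derivative:
∂Y/∂X = 45X^4

∂Y/∂X = 45X^4 > 0 (assuming positive values)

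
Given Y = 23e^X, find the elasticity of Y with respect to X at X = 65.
Elasticity = 65

Elasticity = (dY/dX) · (X/Y)

dY/dX = 23·e^X
At X = 65: dY/dX = 23·e^65, Y = 23·e^65

Elasticity = (23·e^65) · (65 / (23·e^65)) = 65

Interpretation: for a small percentage change in X, the percentage change in Y is approximately 65.00 times as large.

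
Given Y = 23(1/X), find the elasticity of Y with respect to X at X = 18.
Elasticity = -1

Elasticity = (dY/dX) · (X/Y)

dY/dX = -23/X²
At X = 18: dY/dX = -23/324, Y = 23/18

Elasticity = (-23/324) · (18 / (23/18)) = -1

Interpretation: for a small percentage change in X, the percentage change in Y is approximately -1.00 times as large.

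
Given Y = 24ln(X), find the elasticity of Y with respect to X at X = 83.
Elasticity = 1/ln(83) ≈ 0.2263

Elasticity = (dY/dX) · (X/Y)

dY/dX = 24/X
At X = 83: dY/dX = 24/83, Y = 24·ln(83)

Elasticity = (24/83) · (83 / (24·ln(83))) = 1/ln(83) ≈ 0.2263

Interpretation: for a small percentage change in X, the percentage change in Y is approximately 0.23 times as large.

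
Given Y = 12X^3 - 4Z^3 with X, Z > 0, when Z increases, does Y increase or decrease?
Y decreases

Taking the partial derivative:
∂Y/∂Z = -12Z^2

∂Y/∂Z = -12Z^2 < 0 (assuming positive values)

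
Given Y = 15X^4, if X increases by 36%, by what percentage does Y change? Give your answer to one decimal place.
242.1%

For Y = 15X^4:
If X → X(1 + 0.36)
Then Y → Y · (1 + 0.36)^4
     ≈ Y · 3.4210

Percentage change = ((1 + 0.36)^4 − 1) × 100% ≈ 242.1%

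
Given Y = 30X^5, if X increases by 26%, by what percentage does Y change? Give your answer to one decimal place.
217.6%

For Y = 30X^5:
If X → X(1 + 0.26)
Then Y → Y · (1 + 0.26)^5
     ≈ Y · 3.1758

Percentage change = ((1 + 0.26)^5 − 1) × 100% ≈ 217.6%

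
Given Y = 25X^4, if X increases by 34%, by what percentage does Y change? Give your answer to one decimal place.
222.4%

For Y = 25X^4:
If X → X(1 + 0.34)
Then Y → Y · (1 + 0.34)^4
     ≈ Y · 3.2242

Percentage change = ((1 + 0.34)^4 − 1) × 100% ≈ 222.4%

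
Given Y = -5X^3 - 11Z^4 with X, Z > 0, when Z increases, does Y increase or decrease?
Y decreases

Taking the partial derivative:
∂Y/∂Z = -44Z^3

∂Y/∂Z = -44Z^3 < 0 (assuming positive values)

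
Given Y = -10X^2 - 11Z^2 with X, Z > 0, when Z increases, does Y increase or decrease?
Y decreases

Taking the partial derivative:
∂Y/∂Z = -22Z

∂Y/∂Z = -22Z < 0 (assuming positive values)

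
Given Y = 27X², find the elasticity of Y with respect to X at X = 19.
Elasticity = 2

Elasticity = (dY/dX) · (X/Y)

dY/dX = 54·X
At X = 19: dY/dX = 1026, Y = 9747

Elasticity = 1026 · (19 / 9747) = 2

Interpretation: for a small percentage change in X, the percentage change in Y is approximately 2.00 times as large.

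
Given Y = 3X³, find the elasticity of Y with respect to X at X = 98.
Elasticity = 3

Elasticity = (dY/dX) · (X/Y)

dY/dX = 9·X²
At X = 98: dY/dX = 86436, Y = 2823576

Elasticity = 86436 · (98 / 2823576) = 3

Interpretation: for a small percentage change in X, the percentage change in Y is approximately 3.00 times as large.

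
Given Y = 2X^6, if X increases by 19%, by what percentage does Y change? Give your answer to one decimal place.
184.0%

For Y = 2X^6:
If X → X(1 + 0.19)
Then Y → Y · (1 + 0.19)^6
     ≈ Y · 2.8398

Percentage change = ((1 + 0.19)^6 − 1) × 100% ≈ 184.0%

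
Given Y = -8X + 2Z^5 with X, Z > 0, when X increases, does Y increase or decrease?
Y decreases

Taking the partial derivative:
∂Y/∂X = -8

∂Y/∂X = -8 < 0 (assuming positive values)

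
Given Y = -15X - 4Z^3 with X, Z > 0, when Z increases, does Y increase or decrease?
Y decreases

Taking the partial derivative:
∂Y/∂Z = -12Z^2

∂Y/∂Z = -12Z^2 < 0 (assuming positive values)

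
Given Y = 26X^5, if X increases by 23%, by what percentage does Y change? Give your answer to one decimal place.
181.5%

For Y = 26X^5:
If X → X(1 + 0.23)
Then Y → Y · (1 + 0.23)^5
     ≈ Y · 2.8153

Percentage change = ((1 + 0.23)^5 − 1) × 100% ≈ 181.5%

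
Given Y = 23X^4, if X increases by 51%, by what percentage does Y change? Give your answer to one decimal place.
419.9%

For Y = 23X^4:
If X → X(1 + 0.51)
Then Y → Y · (1 + 0.51)^4
     ≈ Y · 5.1989

Percentage change = ((1 + 0.51)^4 − 1) × 100% ≈ 419.9%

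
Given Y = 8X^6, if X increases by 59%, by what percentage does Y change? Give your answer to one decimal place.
1515.8%

For Y = 8X^6:
If X → X(1 + 0.59)
Then Y → Y · (1 + 0.59)^6
     ≈ Y · 16.1578

Percentage change = ((1 + 0.59)^6 − 1) × 100% ≈ 1515.8%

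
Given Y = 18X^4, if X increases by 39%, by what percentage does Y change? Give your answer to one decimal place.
273.3%

For Y = 18X^4:
If X → X(1 + 0.39)
Then Y → Y · (1 + 0.39)^4
     ≈ Y · 3.7330

Percentage change = ((1 + 0.39)^4 − 1) × 100% ≈ 273.3%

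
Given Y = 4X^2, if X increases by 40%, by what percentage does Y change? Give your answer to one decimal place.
96.0%

For Y = 4X^2:
If X → X(1 + 0.4)
Then Y → Y · (1 + 0.4)^2
     = Y · 1.9600

Percentage change = ((1 + 0.4)^2 − 1) × 100% = 96.0%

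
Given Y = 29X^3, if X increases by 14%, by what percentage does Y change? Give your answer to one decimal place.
48.2%

For Y = 29X^3:
If X → X(1 + 0.14)
Then Y → Y · (1 + 0.14)^3
     ≈ Y · 1.4815

Percentage change = ((1 + 0.14)^3 − 1) × 100% ≈ 48.2%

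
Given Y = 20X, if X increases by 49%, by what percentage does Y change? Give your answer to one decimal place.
49.0%

For Y = 20X:
If X → X(1 + 0.49)
Then Y → Y · (1 + 0.49)^1
     = Y · 1.4900

Percentage change = ((1 + 0.49)^1 − 1) × 100% = 49.0%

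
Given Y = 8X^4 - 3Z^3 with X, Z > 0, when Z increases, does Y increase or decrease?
Y decreases

Taking the partial derivative:
∂Y/∂Z = -9Z^2

∂Y/∂Z = -9Z^2 < 0 (assuming positive values)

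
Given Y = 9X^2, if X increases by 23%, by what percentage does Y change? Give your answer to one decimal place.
51.3%

For Y = 9X^2:
If X → X(1 + 0.23)
Then Y → Y · (1 + 0.23)^2
     = Y · 1.5129

Percentage change = ((1 + 0.23)^2 − 1) × 100% ≈ 51.3%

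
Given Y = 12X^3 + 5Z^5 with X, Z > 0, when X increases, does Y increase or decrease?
Y increases

Taking the partial derivative:
∂Y/∂X = 36X^2

∂Y/∂X = 36X^2 > 0 (assuming positive values)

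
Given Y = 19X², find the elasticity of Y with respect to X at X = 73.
Elasticity = 2

Elasticity = (dY/dX) · (X/Y)

dY/dX = 38·X
At X = 73: dY/dX = 2774, Y = 101251

Elasticity = 2774 · (73 / 101251) = 2

Interpretation: for a small percentage change in X, the percentage change in Y is approximately 2.00 times as large.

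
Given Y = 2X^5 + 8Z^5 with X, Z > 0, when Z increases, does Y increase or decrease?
Y increases

Taking the partial derivative:
∂Y/∂Z = 40Z^4

∂Y/∂Z = 40Z^4 > 0 (assuming positive values)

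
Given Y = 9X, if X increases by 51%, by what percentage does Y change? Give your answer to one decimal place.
51.0%

For Y = 9X:
If X → X(1 + 0.51)
Then Y → Y · (1 + 0.51)^1
     = Y · 1.5100

Percentage change = ((1 + 0.51)^1 − 1) × 100% = 51.0%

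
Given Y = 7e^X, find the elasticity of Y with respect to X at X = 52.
Elasticity = 52

Elasticity = (dY/dX) · (X/Y)

dY/dX = 7·e^X
At X = 52: dY/dX = 7·e^52, Y = 7·e^52

Elasticity = (7·e^52) · (52 / (7·e^52)) = 52

Interpretation: for a small percentage change in X, the percentage change in Y is approximately 52.00 times as large.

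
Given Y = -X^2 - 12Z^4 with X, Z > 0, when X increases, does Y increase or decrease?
Y decreases

Taking the partial derivative:
∂Y/∂X = -2X

∂Y/∂X = -2X < 0 (assuming positive values)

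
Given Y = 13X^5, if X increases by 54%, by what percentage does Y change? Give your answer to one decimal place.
766.2%

For Y = 13X^5:
If X → X(1 + 0.54)
Then Y → Y · (1 + 0.54)^5
     ≈ Y · 8.6617

Percentage change = ((1 + 0.54)^5 − 1) × 100% ≈ 766.2%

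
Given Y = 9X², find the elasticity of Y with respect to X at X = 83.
Elasticity = 2

Elasticity = (dY/dX) · (X/Y)

dY/dX = 18·X
At X = 83: dY/dX = 1494, Y = 62001

Elasticity = 1494 · (83 / 62001) = 2

Interpretation: for a small percentage change in X, the percentage change in Y is approximately 2.00 times as large.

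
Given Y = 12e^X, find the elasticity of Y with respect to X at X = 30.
Elasticity = 30

Elasticity = (dY/dX) · (X/Y)

dY/dX = 12·e^X
At X = 30: dY/dX = 12·e^30, Y = 12·e^30

Elasticity = (12·e^30) · (30 / (12·e^30)) = 30

Interpretation: for a small percentage change in X, the percentage change in Y is approximately 30.00 times as large.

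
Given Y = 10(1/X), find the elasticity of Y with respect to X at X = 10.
Elasticity = -1

Elasticity = (dY/dX) · (X/Y)

dY/dX = -10/X²
At X = 10: dY/dX = -1/10, Y = 1

Elasticity = (-1/10) · (10 / 1) = -1

Interpretation: for a small percentage change in X, the percentage change in Y is approximately -1.00 times as large.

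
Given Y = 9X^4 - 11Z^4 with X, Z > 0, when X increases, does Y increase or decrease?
Y increases

Taking the partial derivative:
∂Y/∂X = 36X^3

∂Y/∂X = 36X^3 > 0 (assuming positive values)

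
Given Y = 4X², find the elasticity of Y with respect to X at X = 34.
Elasticity = 2

Elasticity = (dY/dX) · (X/Y)

dY/dX = 8·X
At X = 34: dY/dX = 272, Y = 4624

Elasticity = 272 · (34 / 4624) = 2

Interpretation: for a small percentage change in X, the percentage change in Y is approximately 2.00 times as large.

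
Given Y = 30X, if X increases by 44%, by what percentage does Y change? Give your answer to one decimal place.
44.0%

For Y = 30X:
If X → X(1 + 0.44)
Then Y → Y · (1 + 0.44)^1
     = Y · 1.4400

Percentage change = ((1 + 0.44)^1 − 1) × 100% = 44.0%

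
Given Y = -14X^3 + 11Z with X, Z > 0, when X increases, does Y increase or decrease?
Y decreases

Taking the partial derivative:
∂Y/∂X = -42X^2

∂Y/∂X = -42X^2 < 0 (assuming positive values)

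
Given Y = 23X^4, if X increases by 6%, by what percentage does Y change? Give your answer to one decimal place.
26.2%

For Y = 23X^4:
If X → X(1 + 0.06)
Then Y → Y · (1 + 0.06)^4
     ≈ Y · 1.2625

Percentage change = ((1 + 0.06)^4 − 1) × 100% ≈ 26.2%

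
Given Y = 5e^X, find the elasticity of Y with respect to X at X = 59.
Elasticity = 59

Elasticity = (dY/dX) · (X/Y)

dY/dX = 5·e^X
At X = 59: dY/dX = 5·e^59, Y = 5·e^59

Elasticity = (5·e^59) · (59 / (5·e^59)) = 59

Interpretation: for a small percentage change in X, the percentage change in Y is approximately 59.00 times as large.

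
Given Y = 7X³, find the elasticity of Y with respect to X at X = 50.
Elasticity = 3

Elasticity = (dY/dX) · (X/Y)

dY/dX = 21·X²
At X = 50: dY/dX = 52500, Y = 875000

Elasticity = 52500 · (50 / 875000) = 3

Interpretation: for a small percentage change in X, the percentage change in Y is approximately 3.00 times as large.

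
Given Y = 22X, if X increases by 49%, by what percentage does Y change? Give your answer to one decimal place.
49.0%

For Y = 22X:
If X → X(1 + 0.49)
Then Y → Y · (1 + 0.49)^1
     = Y · 1.4900

Percentage change = ((1 + 0.49)^1 − 1) × 100% = 49.0%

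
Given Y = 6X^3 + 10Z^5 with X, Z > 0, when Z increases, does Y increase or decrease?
Y increases

Taking the partial derivative:
∂Y/∂Z = 50Z^4

∂Y/∂Z = 50Z^4 > 0 (assuming positive values)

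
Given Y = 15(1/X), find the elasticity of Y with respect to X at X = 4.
Elasticity = -1

Elasticity = (dY/dX) · (X/Y)

dY/dX = -15/X²
At X = 4: dY/dX = -15/16, Y = 15/4

Elasticity = (-15/16) · (4 / (15/4)) = -1

Interpretation: for a small percentage change in X, the percentage change in Y is approximately -1.00 times as large.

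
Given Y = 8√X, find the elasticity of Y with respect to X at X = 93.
Elasticity = 1/2

Elasticity = (dY/dX) · (X/Y)

dY/dX = 4/√X
At X = 93: dY/dX = 4·√93/93, Y = 8·√93

Elasticity = (4·√93/93) · (93 / (8·√93)) = 1/2

Interpretation: for a small percentage change in X, the percentage change in Y is approximately 0.50 times as large.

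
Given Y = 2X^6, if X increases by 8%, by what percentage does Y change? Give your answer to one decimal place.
58.7%

For Y = 2X^6:
If X → X(1 + 0.08)
Then Y → Y · (1 + 0.08)^6
     ≈ Y · 1.5869

Percentage change = ((1 + 0.08)^6 − 1) × 100% ≈ 58.7%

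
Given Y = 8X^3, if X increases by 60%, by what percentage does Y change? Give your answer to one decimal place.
309.6%

For Y = 8X^3:
If X → X(1 + 0.6)
Then Y → Y · (1 + 0.6)^3
     = Y · 4.0960

Percentage change = ((1 + 0.6)^3 − 1) × 100% = 309.6%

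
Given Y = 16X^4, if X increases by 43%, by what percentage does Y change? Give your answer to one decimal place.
318.2%

For Y = 16X^4:
If X → X(1 + 0.43)
Then Y → Y · (1 + 0.43)^4
     ≈ Y · 4.1816

Percentage change = ((1 + 0.43)^4 − 1) × 100% ≈ 318.2%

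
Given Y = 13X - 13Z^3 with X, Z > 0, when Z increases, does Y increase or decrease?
Y decreases

Taking the partial derivative:
∂Y/∂Z = -39Z^2

∂Y/∂Z = -39Z^2 < 0 (assuming positive values)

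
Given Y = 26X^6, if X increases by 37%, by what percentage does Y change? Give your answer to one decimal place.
561.2%

For Y = 26X^6:
If X → X(1 + 0.37)
Then Y → Y · (1 + 0.37)^6
     ≈ Y · 6.6119

Percentage change = ((1 + 0.37)^6 − 1) × 100% ≈ 561.2%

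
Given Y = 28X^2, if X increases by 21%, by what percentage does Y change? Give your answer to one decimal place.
46.4%

For Y = 28X^2:
If X → X(1 + 0.21)
Then Y → Y · (1 + 0.21)^2
     = Y · 1.4641

Percentage change = ((1 + 0.21)^2 − 1) × 100% ≈ 46.4%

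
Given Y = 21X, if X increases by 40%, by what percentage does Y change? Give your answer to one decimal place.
40.0%

For Y = 21X:
If X → X(1 + 0.4)
Then Y → Y · (1 + 0.4)^1
     = Y · 1.4000

Percentage change = ((1 + 0.4)^1 − 1) × 100% = 40.0%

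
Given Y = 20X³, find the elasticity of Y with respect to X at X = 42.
Elasticity = 3

Elasticity = (dY/dX) · (X/Y)

dY/dX = 60·X²
At X = 42: dY/dX = 105840, Y = 1481760

Elasticity = 105840 · (42 / 1481760) = 3

Interpretation: for a small percentage change in X, the percentage change in Y is approximately 3.00 times as large.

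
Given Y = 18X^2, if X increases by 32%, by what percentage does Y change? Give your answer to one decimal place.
74.2%

For Y = 18X^2:
If X → X(1 + 0.32)
Then Y → Y · (1 + 0.32)^2
     = Y · 1.7424

Percentage change = ((1 + 0.32)^2 − 1) × 100% ≈ 74.2%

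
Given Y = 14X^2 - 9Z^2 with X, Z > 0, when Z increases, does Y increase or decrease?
Y decreases

Taking the partial derivative:
∂Y/∂Z = -18Z

∂Y/∂Z = -18Z < 0 (assuming positive values)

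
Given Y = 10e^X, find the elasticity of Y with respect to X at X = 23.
Elasticity = 23

Elasticity = (dY/dX) · (X/Y)

dY/dX = 10·e^X
At X = 23: dY/dX = 10·e^23, Y = 10·e^23

Elasticity = (10·e^23) · (23 / (10·e^23)) = 23

Interpretation: for a small percentage change in X, the percentage change in Y is approximately 23.00 times as large.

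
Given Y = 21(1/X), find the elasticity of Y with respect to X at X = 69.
Elasticity = -1

Elasticity = (dY/dX) · (X/Y)

dY/dX = -21/X²
At X = 69: dY/dX = -7/1587, Y = 7/23

Elasticity = (-7/1587) · (69 / (7/23)) = -1

Interpretation: for a small percentage change in X, the percentage change in Y is approximately -1.00 times as large.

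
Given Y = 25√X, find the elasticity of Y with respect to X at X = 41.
Elasticity = 1/2

Elasticity = (dY/dX) · (X/Y)

dY/dX = 25/(2·√X)
At X = 41: dY/dX = 25·√41/82, Y = 25·√41

Elasticity = (25·√41/82) · (41 / (25·√41)) = 1/2

Interpretation: for a small percentage change in X, the percentage change in Y is approximately 0.50 times as large.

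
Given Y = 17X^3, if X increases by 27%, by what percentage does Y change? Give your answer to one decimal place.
104.8%

For Y = 17X^3:
If X → X(1 + 0.27)
Then Y → Y · (1 + 0.27)^3
     ≈ Y · 2.0484

Percentage change = ((1 + 0.27)^3 − 1) × 100% ≈ 104.8%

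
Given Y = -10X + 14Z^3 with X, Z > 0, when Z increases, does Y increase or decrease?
Y increases

Taking the partial derivative:
∂Y/∂Z = 42Z^2

∂Y/∂Z = 42Z^2 > 0 (assuming positive values)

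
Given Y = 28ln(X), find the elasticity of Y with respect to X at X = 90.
Elasticity = 1/ln(90) ≈ 0.2222

Elasticity = (dY/dX) · (X/Y)

dY/dX = 28/X
At X = 90: dY/dX = 14/45, Y = 28·ln(90)

Elasticity = (14/45) · (90 / (28·ln(90))) = 1/ln(90) ≈ 0.2222

Interpretation: for a small percentage change in X, the percentage change in Y is approximately 0.22 times as large.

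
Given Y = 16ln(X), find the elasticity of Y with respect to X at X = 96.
Elasticity = 1/ln(96) ≈ 0.2191

Elasticity = (dY/dX) · (X/Y)

dY/dX = 16/X
At X = 96: dY/dX = 1/6, Y = 16·ln(96)

Elasticity = (1/6) · (96 / (16·ln(96))) = 1/ln(96) ≈ 0.2191

Interpretation: for a small percentage change in X, the percentage change in Y is approximately 0.22 times as large.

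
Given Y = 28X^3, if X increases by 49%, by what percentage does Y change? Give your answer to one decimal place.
230.8%

For Y = 28X^3:
If X → X(1 + 0.49)
Then Y → Y · (1 + 0.49)^3
     ≈ Y · 3.3079

Percentage change = ((1 + 0.49)^3 − 1) × 100% ≈ 230.8%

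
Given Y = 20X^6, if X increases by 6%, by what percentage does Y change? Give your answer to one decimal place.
41.9%

For Y = 20X^6:
If X → X(1 + 0.06)
Then Y → Y · (1 + 0.06)^6
     ≈ Y · 1.4185

Percentage change = ((1 + 0.06)^6 − 1) × 100% ≈ 41.9%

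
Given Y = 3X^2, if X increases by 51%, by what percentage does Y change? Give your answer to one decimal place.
128.0%

For Y = 3X^2:
If X → X(1 + 0.51)
Then Y → Y · (1 + 0.51)^2
     = Y · 2.2801

Percentage change = ((1 + 0.51)^2 − 1) × 100% ≈ 128.0%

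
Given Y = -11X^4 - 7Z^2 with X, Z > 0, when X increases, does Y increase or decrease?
Y decreases

Taking the partial derivative:
∂Y/∂X = -44X^3

∂Y/∂X = -44X^3 < 0 (assuming positive values)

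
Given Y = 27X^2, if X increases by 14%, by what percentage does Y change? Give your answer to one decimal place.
30.0%

For Y = 27X^2:
If X → X(1 + 0.14)
Then Y → Y · (1 + 0.14)^2
     = Y · 1.2996

Percentage change = ((1 + 0.14)^2 − 1) × 100% ≈ 30.0%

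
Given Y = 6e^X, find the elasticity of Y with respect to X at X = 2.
Elasticity = 2

Elasticity = (dY/dX) · (X/Y)

dY/dX = 6·e^X
At X = 2: dY/dX = 6·e^2, Y = 6·e^2

Elasticity = (6·e^2) · (2 / (6·e^2)) = 2

Interpretation: for a small percentage change in X, the percentage change in Y is approximately 2.00 times as large.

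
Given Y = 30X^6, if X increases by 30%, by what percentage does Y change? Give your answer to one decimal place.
382.7%

For Y = 30X^6:
If X → X(1 + 0.3)
Then Y → Y · (1 + 0.3)^6
     ≈ Y · 4.8268

Percentage change = ((1 + 0.3)^6 − 1) × 100% ≈ 382.7%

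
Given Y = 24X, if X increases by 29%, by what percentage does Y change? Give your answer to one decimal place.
29.0%

For Y = 24X:
If X → X(1 + 0.29)
Then Y → Y · (1 + 0.29)^1
     = Y · 1.2900

Percentage change = ((1 + 0.29)^1 − 1) × 100% = 29.0%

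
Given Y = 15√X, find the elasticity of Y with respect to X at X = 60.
Elasticity = 1/2

Elasticity = (dY/dX) · (X/Y)

dY/dX = 15/(2·√X)
At X = 60: dY/dX = √15/4, Y = 30·√15

Elasticity = (√15/4) · (60 / (30·√15)) = 1/2

Interpretation: for a small percentage change in X, the percentage change in Y is approximately 0.50 times as large.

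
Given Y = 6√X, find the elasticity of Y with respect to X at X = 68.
Elasticity = 1/2

Elasticity = (dY/dX) · (X/Y)

dY/dX = 3/√X
At X = 68: dY/dX = 3·√17/34, Y = 12·√17

Elasticity = (3·√17/34) · (68 / (12·√17)) = 1/2

Interpretation: for a small percentage change in X, the percentage change in Y is approximately 0.50 times as large.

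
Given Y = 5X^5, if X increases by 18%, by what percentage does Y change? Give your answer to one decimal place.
128.8%

For Y = 5X^5:
If X → X(1 + 0.18)
Then Y → Y · (1 + 0.18)^5
     ≈ Y · 2.2878

Percentage change = ((1 + 0.18)^5 − 1) × 100% ≈ 128.8%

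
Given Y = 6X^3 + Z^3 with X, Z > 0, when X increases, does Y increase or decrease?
Y increases

Taking the partial derivative:
∂Y/∂X = 18X^2

∂Y/∂X = 18X^2 > 0 (assuming positive values)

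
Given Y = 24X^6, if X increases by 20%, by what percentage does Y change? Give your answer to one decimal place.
198.6%

For Y = 24X^6:
If X → X(1 + 0.2)
Then Y → Y · (1 + 0.2)^6
     ≈ Y · 2.9860

Percentage change = ((1 + 0.2)^6 − 1) × 100% ≈ 198.6%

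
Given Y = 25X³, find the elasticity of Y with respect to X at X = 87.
Elasticity = 3

Elasticity = (dY/dX) · (X/Y)

dY/dX = 75·X²
At X = 87: dY/dX = 567675, Y = 16462575

Elasticity = 567675 · (87 / 16462575) = 3

Interpretation: for a small percentage change in X, the percentage change in Y is approximately 3.00 times as large.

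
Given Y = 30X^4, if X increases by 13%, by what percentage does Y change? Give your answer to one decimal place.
63.0%

For Y = 30X^4:
If X → X(1 + 0.13)
Then Y → Y · (1 + 0.13)^4
     ≈ Y · 1.6305

Percentage change = ((1 + 0.13)^4 − 1) × 100% ≈ 63.0%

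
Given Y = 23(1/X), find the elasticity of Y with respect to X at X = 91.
Elasticity = -1

Elasticity = (dY/dX) · (X/Y)

dY/dX = -23/X²
At X = 91: dY/dX = -23/8281, Y = 23/91

Elasticity = (-23/8281) · (91 / (23/91)) = -1

Interpretation: for a small percentage change in X, the percentage change in Y is approximately -1.00 times as large.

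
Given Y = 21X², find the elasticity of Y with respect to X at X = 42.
Elasticity = 2

Elasticity = (dY/dX) · (X/Y)

dY/dX = 42·X
At X = 42: dY/dX = 1764, Y = 37044

Elasticity = 1764 · (42 / 37044) = 2

Interpretation: for a small percentage change in X, the percentage change in Y is approximately 2.00 times as large.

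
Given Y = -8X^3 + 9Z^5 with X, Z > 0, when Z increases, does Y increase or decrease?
Y increases

Taking the partial derivative:
∂Y/∂Z = 45Z^4

∂Y/∂Z = 45Z^4 > 0 (assuming positive values)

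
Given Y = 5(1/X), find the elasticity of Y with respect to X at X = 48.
Elasticity = -1

Elasticity = (dY/dX) · (X/Y)

dY/dX = -5/X²
At X = 48: dY/dX = -5/2304, Y = 5/48

Elasticity = (-5/2304) · (48 / (5/48)) = -1

Interpretation: for a small percentage change in X, the percentage change in Y is approximately -1.00 times as large.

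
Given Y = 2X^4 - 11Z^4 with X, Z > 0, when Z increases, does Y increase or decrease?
Y decreases

Taking the partial derivative:
∂Y/∂Z = -44Z^3

∂Y/∂Z = -44Z^3 < 0 (assuming positive values)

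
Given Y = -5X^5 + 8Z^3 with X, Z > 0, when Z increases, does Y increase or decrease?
Y increases

Taking the partial derivative:
∂Y/∂Z = 24Z^2

∂Y/∂Z = 24Z^2 > 0 (assuming positive values)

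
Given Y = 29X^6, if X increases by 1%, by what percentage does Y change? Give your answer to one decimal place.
6.2%

For Y = 29X^6:
If X → X(1 + 0.01)
Then Y → Y · (1 + 0.01)^6
     ≈ Y · 1.0615

Percentage change = ((1 + 0.01)^6 − 1) × 100% ≈ 6.2%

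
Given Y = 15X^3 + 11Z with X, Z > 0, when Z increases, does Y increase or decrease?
Y increases

Taking the partial derivative:
∂Y/∂Z = 11

∂Y/∂Z = 11 > 0 (assuming positive values)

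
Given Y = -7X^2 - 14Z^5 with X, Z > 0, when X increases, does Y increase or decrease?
Y decreases

Taking the partial derivative:
∂Y/∂X = -14X

∂Y/∂X = -14X < 0 (assuming positive values)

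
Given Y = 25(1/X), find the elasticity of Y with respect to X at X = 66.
Elasticity = -1

Elasticity = (dY/dX) · (X/Y)

dY/dX = -25/X²
At X = 66: dY/dX = -25/4356, Y = 25/66

Elasticity = (-25/4356) · (66 / (25/66)) = -1

Interpretation: for a small percentage change in X, the percentage change in Y is approximately -1.00 times as large.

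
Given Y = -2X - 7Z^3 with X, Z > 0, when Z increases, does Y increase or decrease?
Y decreases

Taking the partial derivative:
∂Y/∂Z = -21Z^2

∂Y/∂Z = -21Z^2 < 0 (assuming positive values)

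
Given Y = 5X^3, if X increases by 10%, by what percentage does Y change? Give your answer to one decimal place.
33.1%

For Y = 5X^3:
If X → X(1 + 0.1)
Then Y → Y · (1 + 0.1)^3
     = Y · 1.3310

Percentage change = ((1 + 0.1)^3 − 1) × 100% = 33.1%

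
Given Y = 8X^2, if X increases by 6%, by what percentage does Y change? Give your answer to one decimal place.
12.4%

For Y = 8X^2:
If X → X(1 + 0.06)
Then Y → Y · (1 + 0.06)^2
     = Y · 1.1236

Percentage change = ((1 + 0.06)^2 − 1) × 100% ≈ 12.4%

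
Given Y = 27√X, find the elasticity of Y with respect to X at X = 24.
Elasticity = 1/2

Elasticity = (dY/dX) · (X/Y)

dY/dX = 27/(2·√X)
At X = 24: dY/dX = 9·√6/8, Y = 54·√6

Elasticity = (9·√6/8) · (24 / (54·√6)) = 1/2

Interpretation: for a small percentage change in X, the percentage change in Y is approximately 0.50 times as large.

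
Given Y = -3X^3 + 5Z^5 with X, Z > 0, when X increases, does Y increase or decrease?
Y decreases

Taking the partial derivative:
∂Y/∂X = -9X^2

∂Y/∂X = -9X^2 < 0 (assuming positive values)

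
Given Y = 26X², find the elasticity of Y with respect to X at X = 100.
Elasticity = 2

Elasticity = (dY/dX) · (X/Y)

dY/dX = 52·X
At X = 100: dY/dX = 5200, Y = 260000

Elasticity = 5200 · (100 / 260000) = 2

Interpretation: for a small percentage change in X, the percentage change in Y is approximately 2.00 times as large.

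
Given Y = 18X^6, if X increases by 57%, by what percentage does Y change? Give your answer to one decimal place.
1397.6%

For Y = 18X^6:
If X → X(1 + 0.57)
Then Y → Y · (1 + 0.57)^6
     ≈ Y · 14.9761

Percentage change = ((1 + 0.57)^6 − 1) × 100% ≈ 1397.6%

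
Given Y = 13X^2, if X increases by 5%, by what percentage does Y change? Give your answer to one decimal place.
10.3%

For Y = 13X^2:
If X → X(1 + 0.05)
Then Y → Y · (1 + 0.05)^2
     = Y · 1.1025

Percentage change = ((1 + 0.05)^2 − 1) × 100% ≈ 10.3%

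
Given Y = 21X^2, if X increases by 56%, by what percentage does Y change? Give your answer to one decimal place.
143.4%

For Y = 21X^2:
If X → X(1 + 0.56)
Then Y → Y · (1 + 0.56)^2
     = Y · 2.4336

Percentage change = ((1 + 0.56)^2 − 1) × 100% ≈ 143.4%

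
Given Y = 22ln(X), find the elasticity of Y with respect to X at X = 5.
Elasticity = 1/ln(5) ≈ 0.6213

Elasticity = (dY/dX) · (X/Y)

dY/dX = 22/X
At X = 5: dY/dX = 22/5, Y = 22·ln(5)

Elasticity = (22/5) · (5 / (22·ln(5))) = 1/ln(5) ≈ 0.6213

Interpretation: for a small percentage change in X, the percentage change in Y is approximately 0.62 times as large.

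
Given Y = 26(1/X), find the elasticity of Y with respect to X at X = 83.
Elasticity = -1

Elasticity = (dY/dX) · (X/Y)

dY/dX = -26/X²
At X = 83: dY/dX = -26/6889, Y = 26/83

Elasticity = (-26/6889) · (83 / (26/83)) = -1

Interpretation: for a small percentage change in X, the percentage change in Y is approximately -1.00 times as large.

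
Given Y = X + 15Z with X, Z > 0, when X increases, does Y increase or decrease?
Y increases

Taking the partial derivative:
∂Y/∂X = 1

∂Y/∂X = 1 > 0 (assuming positive values)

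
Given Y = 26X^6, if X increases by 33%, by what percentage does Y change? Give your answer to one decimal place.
453.5%

For Y = 26X^6:
If X → X(1 + 0.33)
Then Y → Y · (1 + 0.33)^6
     ≈ Y · 5.5349

Percentage change = ((1 + 0.33)^6 − 1) × 100% ≈ 453.5%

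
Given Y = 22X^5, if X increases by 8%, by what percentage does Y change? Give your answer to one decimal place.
46.9%

For Y = 22X^5:
If X → X(1 + 0.08)
Then Y → Y · (1 + 0.08)^5
     ≈ Y · 1.4693

Percentage change = ((1 + 0.08)^5 − 1) × 100% ≈ 46.9%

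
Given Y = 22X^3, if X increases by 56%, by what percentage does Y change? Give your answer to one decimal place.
279.6%

For Y = 22X^3:
If X → X(1 + 0.56)
Then Y → Y · (1 + 0.56)^3
     ≈ Y · 3.7964

Percentage change = ((1 + 0.56)^3 − 1) × 100% ≈ 279.6%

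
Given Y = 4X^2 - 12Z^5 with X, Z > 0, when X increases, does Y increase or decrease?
Y increases

Taking the partial derivative:
∂Y/∂X = 8X

∂Y/∂X = 8X > 0 (assuming positive values)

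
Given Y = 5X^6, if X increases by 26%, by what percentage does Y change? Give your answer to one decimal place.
300.2%

For Y = 5X^6:
If X → X(1 + 0.26)
Then Y → Y · (1 + 0.26)^6
     ≈ Y · 4.0015

Percentage change = ((1 + 0.26)^6 − 1) × 100% ≈ 300.2%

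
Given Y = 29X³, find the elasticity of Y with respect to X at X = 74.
Elasticity = 3

Elasticity = (dY/dX) · (X/Y)

dY/dX = 87·X²
At X = 74: dY/dX = 476412, Y = 11751496

Elasticity = 476412 · (74 / 11751496) = 3

Interpretation: for a small percentage change in X, the percentage change in Y is approximately 3.00 times as large.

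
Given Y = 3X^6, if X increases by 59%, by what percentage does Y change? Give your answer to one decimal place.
1515.8%

For Y = 3X^6:
If X → X(1 + 0.59)
Then Y → Y · (1 + 0.59)^6
     ≈ Y · 16.1578

Percentage change = ((1 + 0.59)^6 − 1) × 100% ≈ 1515.8%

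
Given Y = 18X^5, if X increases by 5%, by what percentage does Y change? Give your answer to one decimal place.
27.6%

For Y = 18X^5:
If X → X(1 + 0.05)
Then Y → Y · (1 + 0.05)^5
     ≈ Y · 1.2763

Percentage change = ((1 + 0.05)^5 − 1) × 100% ≈ 27.6%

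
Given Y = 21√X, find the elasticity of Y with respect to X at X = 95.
Elasticity = 1/2

Elasticity = (dY/dX) · (X/Y)

dY/dX = 21/(2·√X)
At X = 95: dY/dX = 21·√95/190, Y = 21·√95

Elasticity = (21·√95/190) · (95 / (21·√95)) = 1/2

Interpretation: for a small percentage change in X, the percentage change in Y is approximately 0.50 times as large.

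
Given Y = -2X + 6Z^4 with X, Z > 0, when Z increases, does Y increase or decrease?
Y increases

Taking the partial derivative:
∂Y/∂Z = 24Z^3

∂Y/∂Z = 24Z^3 > 0 (assuming positive values)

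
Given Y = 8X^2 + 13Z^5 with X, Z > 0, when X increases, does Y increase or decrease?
Y increases

Taking the partial derivative:
∂Y/∂X = 16X

∂Y/∂X = 16X > 0 (assuming positive values)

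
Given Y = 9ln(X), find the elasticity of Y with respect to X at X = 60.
Elasticity = 1/ln(60) ≈ 0.2442

Elasticity = (dY/dX) · (X/Y)

dY/dX = 9/X
At X = 60: dY/dX = 3/20, Y = 9·ln(60)

Elasticity = (3/20) · (60 / (9·ln(60))) = 1/ln(60) ≈ 0.2442

Interpretation: for a small percentage change in X, the percentage change in Y is approximately 0.24 times as large.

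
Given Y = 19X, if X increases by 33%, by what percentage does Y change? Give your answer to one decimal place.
33.0%

For Y = 19X:
If X → X(1 + 0.33)
Then Y → Y · (1 + 0.33)^1
     = Y · 1.3300

Percentage change = ((1 + 0.33)^1 − 1) × 100% = 33.0%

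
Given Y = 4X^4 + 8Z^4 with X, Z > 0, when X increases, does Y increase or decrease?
Y increases

Taking the partial derivative:
∂Y/∂X = 16X^3

∂Y/∂X = 16X^3 > 0 (assuming positive values)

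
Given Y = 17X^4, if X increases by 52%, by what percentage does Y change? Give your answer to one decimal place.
433.8%

For Y = 17X^4:
If X → X(1 + 0.52)
Then Y → Y · (1 + 0.52)^4
     ≈ Y · 5.3379

Percentage change = ((1 + 0.52)^4 − 1) × 100% ≈ 433.8%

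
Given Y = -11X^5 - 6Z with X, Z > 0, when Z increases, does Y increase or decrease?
Y decreases

Taking the partial derivative:
∂Y/∂Z = -6

∂Y/∂Z = -6 < 0 (assuming positive values)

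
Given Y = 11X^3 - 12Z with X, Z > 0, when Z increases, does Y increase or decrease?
Y decreases

Taking the partial derivative:
∂Y/∂Z = -12

∂Y/∂Z = -12 < 0 (assuming positive values)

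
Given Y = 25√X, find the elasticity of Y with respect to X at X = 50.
Elasticity = 1/2

Elasticity = (dY/dX) · (X/Y)

dY/dX = 25/(2·√X)
At X = 50: dY/dX = 5·√2/4, Y = 125·√2

Elasticity = (5·√2/4) · (50 / (125·√2)) = 1/2

Interpretation: for a small percentage change in X, the percentage change in Y is approximately 0.50 times as large.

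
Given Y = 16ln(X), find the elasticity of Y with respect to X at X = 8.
Elasticity = 1/ln(8) ≈ 0.4809

Elasticity = (dY/dX) · (X/Y)

dY/dX = 16/X
At X = 8: dY/dX = 2, Y = 16·ln(8)

Elasticity = 2 · (8 / (16·ln(8))) = 1/ln(8) ≈ 0.4809

Interpretation: for a small percentage change in X, the percentage change in Y is approximately 0.48 times as large.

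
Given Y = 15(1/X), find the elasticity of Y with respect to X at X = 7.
Elasticity = -1

Elasticity = (dY/dX) · (X/Y)

dY/dX = -15/X²
At X = 7: dY/dX = -15/49, Y = 15/7

Elasticity = (-15/49) · (7 / (15/7)) = -1

Interpretation: for a small percentage change in X, the percentage change in Y is approximately -1.00 times as large.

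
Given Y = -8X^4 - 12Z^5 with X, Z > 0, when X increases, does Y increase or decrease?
Y decreases

Taking the partial derivative:
∂Y/∂X = -32X^3

∂Y/∂X = -32X^3 < 0 (assuming positive values)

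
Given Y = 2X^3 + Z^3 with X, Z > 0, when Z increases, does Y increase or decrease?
Y increases

Taking the partial derivative:
∂Y/∂Z = 3Z^2

∂Y/∂Z = 3Z^2 > 0 (assuming positive values)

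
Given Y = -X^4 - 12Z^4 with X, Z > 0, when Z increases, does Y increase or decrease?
Y decreases

Taking the partial derivative:
∂Y/∂Z = -48Z^3

∂Y/∂Z = -48Z^3 < 0 (assuming positive values)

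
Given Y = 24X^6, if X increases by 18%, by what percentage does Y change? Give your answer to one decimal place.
170.0%

For Y = 24X^6:
If X → X(1 + 0.18)
Then Y → Y · (1 + 0.18)^6
     ≈ Y · 2.6996

Percentage change = ((1 + 0.18)^6 − 1) × 100% ≈ 170.0%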